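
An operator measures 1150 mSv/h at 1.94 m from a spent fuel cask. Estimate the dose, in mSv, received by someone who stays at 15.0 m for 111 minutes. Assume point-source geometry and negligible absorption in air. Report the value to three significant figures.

35.6 mSv

Using I₁d₁² = I₂d₂², rate at 15.0 m:
1150 × (1.94/15.0)² = 1150 × 0.01673 = 19.24 mSv/h.
Dose = rate × time = 19.24 mSv/h × 1.850 h = 35.59 mSv.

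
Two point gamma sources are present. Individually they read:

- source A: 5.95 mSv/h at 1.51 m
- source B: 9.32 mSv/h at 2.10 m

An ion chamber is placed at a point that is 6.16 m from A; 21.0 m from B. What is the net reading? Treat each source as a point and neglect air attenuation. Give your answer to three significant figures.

0.451 mSv/h

Each source contributes Iᵢ·(dᵢ/rᵢ)²; contributions add.
A: 5.95 × (1.51/6.16)² = 0.3575 mSv/h
B: 9.32 × (2.10/21.0)² = 0.09320 mSv/h
Total = 0.3575 + 0.09320 = 0.4507 mSv/h.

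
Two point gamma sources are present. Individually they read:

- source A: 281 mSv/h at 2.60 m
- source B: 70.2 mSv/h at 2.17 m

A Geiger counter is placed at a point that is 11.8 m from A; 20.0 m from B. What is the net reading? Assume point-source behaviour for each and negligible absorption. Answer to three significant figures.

14.5 mSv/h

By superposition, sum each source's inverse-square contribution:
A: 281 × (2.60/11.8)² = 13.64 mSv/h
B: 70.2 × (2.17/20.0)² = 0.8264 mSv/h
Total = 13.64 + 0.8264 = 14.47 mSv/h.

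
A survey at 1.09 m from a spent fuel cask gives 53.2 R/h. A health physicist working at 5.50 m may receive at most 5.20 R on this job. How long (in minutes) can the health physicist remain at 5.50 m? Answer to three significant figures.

149 min

Intensity scales as (d₁/d₂)², so rate at 5.50 m:
53.2 × (1.09/5.50)² = 53.2 × 0.03928 = 2.090 R/h.
Stay time = 5.20 R ÷ 2.090 R/h = 2.488 h = 149.3 min.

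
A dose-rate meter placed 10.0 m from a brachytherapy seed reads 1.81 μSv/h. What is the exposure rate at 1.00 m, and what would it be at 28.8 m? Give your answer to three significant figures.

Intensity scales as (d₁/d₂)², so
At 1.00 m: (10.0/1.00)² = 100.0, so 1.81 × 100.0 = 181.0 μSv/h
At 28.8 m: 181.0 × (1.00/28.8)² = 181.0 × 0.001206 = 0.2183 μSv/h.

181 μSv/h; 0.218 μSv/h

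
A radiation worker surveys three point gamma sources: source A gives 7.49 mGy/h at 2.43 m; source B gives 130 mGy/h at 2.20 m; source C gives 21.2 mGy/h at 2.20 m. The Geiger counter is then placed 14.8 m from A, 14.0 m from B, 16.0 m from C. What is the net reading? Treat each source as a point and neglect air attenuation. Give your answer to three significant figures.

3.81 mGy/h

By superposition, sum each source's inverse-square contribution:
A: 7.49 × (2.43/14.8)² = 0.2019 mGy/h
B: 130 × (2.20/14.0)² = 3.210 mGy/h
C: 21.2 × (2.20/16.0)² = 0.4008 mGy/h
Total = 0.2019 + 3.210 + 0.4008 = 3.813 mGy/h.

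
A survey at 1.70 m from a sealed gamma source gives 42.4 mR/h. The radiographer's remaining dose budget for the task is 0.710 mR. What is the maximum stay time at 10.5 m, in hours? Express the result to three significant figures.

0.639 h

Using I₁d₁² = I₂d₂², rate at 10.5 m:
42.4 × (1.70/10.5)² = 42.4 × 0.02621 = 1.111 mR/h.
Stay time = 0.710 mR ÷ 1.111 mR/h = 0.6391 h.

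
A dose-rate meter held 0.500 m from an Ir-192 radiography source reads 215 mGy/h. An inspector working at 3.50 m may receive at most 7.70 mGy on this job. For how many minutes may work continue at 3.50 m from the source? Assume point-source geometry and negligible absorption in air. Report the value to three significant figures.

Applying the 1/r² law, rate at 3.50 m:
215 × (0.500/3.50)² = 215 × 0.02041 = 4.388 mGy/h.
Stay time = 7.70 mGy ÷ 4.388 mGy/h = 1.755 h = 105.3 min.

105 min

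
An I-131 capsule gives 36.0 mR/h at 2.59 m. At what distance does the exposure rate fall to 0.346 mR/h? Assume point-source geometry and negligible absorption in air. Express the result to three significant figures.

Intensity scales as (d₁/d₂)², so d₂ = d₁·√(I₁/I₂).
I₁/I₂ = 36.0/0.346 = 104.0, so d₂ = 2.59 × √104.0 = 26.41 m.

26.4 m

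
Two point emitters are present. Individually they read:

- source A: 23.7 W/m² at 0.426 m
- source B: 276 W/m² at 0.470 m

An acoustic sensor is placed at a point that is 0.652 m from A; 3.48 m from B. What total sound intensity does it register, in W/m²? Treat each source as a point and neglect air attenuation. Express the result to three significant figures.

By superposition, sum each source's inverse-square contribution:
A: 23.7 × (0.426/0.652)² = 10.12 W/m²
B: 276 × (0.470/3.48)² = 5.034 W/m²
Total = 10.12 + 5.034 = 15.15 W/m².

15.2 W/m²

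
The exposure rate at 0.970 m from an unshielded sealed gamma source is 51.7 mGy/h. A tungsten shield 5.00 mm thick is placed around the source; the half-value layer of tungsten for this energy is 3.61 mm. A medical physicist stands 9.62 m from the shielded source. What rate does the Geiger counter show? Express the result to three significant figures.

0.201 mGy/h

Distance alone: 51.7 × (0.970/9.62)² = 51.7 × 0.01017 = 0.5258 mGy/h.
Shield: 5.00/3.61 = 1.385 half-value layers → attenuation 2^(−1.385) = 0.3829.
Combined: 0.5258 × 0.3829 = 0.2013 mGy/h.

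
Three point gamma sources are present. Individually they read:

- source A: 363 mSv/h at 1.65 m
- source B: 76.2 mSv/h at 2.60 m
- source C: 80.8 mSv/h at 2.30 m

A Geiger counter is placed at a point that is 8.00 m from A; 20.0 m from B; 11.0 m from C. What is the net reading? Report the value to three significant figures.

20.3 mSv/h

Each source contributes Iᵢ·(dᵢ/rᵢ)²; contributions add.
A: 363 × (1.65/8.00)² = 15.44 mSv/h
B: 76.2 × (2.60/20.0)² = 1.288 mSv/h
C: 80.8 × (2.30/11.0)² = 3.532 mSv/h
Total = 15.44 + 1.288 + 3.532 = 20.26 mSv/h.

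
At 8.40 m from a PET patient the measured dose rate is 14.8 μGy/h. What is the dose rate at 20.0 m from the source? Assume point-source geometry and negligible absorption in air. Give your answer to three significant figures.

Intensity scales as (d₁/d₂)², so scaling from 8.40 m to 20.0 m:
(8.40/20.0)² = 0.1764, so 14.8 × 0.1764 = 2.611 μGy/h.

2.61 μGy/h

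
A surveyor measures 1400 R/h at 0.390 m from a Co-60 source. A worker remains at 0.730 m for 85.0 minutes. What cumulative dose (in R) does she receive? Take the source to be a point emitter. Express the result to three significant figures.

566 R

By the inverse-square law, rate at 0.730 m:
1400 × (0.390/0.730)² = 1400 × 0.2854 = 399.6 R/h.
Dose = rate × time = 399.6 R/h × 1.417 h = 566.2 R.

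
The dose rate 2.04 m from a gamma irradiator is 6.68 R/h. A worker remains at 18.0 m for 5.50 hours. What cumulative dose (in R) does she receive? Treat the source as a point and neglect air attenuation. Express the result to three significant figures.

Applying the 1/r² law, rate at 18.0 m:
6.68 × (2.04/18.0)² = 6.68 × 0.01284 = 0.08577 R/h.
Dose = rate × time = 0.08577 R/h × 5.500 h = 0.4717 R.

0.472 R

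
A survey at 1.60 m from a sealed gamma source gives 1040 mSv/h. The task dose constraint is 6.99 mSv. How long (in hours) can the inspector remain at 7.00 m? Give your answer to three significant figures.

Using I₁d₁² = I₂d₂², rate at 7.00 m:
(1.60/7.00)² = 0.05224, so 1040 × 0.05224 = 54.33 mSv/h.
Stay time = 6.99 mSv ÷ 54.33 mSv/h = 0.1287 h.

0.129 h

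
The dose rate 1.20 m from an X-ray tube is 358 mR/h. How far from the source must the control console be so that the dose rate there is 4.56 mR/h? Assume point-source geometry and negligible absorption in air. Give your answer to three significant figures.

Since intensity falls as 1/r², d₂ = d₁·√(I₁/I₂).
I₁/I₂ = 358/4.56 = 78.51, so d₂ = 1.20 × √78.51 = 10.63 m.

10.6 m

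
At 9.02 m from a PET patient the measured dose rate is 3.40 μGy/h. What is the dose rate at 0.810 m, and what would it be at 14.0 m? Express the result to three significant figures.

Applying the 1/r² law,
At 0.810 m: 3.40 × (9.02/0.810)² = 3.40 × 124.0 = 421.6 μGy/h
At 14.0 m: 421.6 × (0.810/14.0)² = 421.6 × 0.003347 = 1.411 μGy/h.

422 μGy/h; 1.41 μGy/h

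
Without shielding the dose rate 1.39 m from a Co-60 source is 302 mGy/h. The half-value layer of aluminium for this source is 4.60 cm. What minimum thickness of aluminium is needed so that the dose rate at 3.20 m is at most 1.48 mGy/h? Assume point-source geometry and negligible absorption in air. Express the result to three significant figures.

At 3.20 m, distance alone gives 302 × (1.39/3.20)² = 302 × 0.1887 = 56.99 mGy/h.
Further attenuation needed: 56.99/1.48 = 38.51.
n = log₂(38.51) = 5.267 half-value layers.
Thickness = 5.267 × 4.60 cm = 24.23 cm.

24.2 cm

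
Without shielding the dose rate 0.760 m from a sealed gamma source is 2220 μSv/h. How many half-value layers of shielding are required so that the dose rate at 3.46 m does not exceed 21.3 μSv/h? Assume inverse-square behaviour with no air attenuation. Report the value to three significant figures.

2.33 half-value layers

At 3.46 m, distance alone gives (0.760/3.46)² = 0.04825, so 2220 × 0.04825 = 107.1 μSv/h.
Further attenuation needed: 107.1/21.3 = 5.028.
n = log₂(5.028) = 2.330 half-value layers.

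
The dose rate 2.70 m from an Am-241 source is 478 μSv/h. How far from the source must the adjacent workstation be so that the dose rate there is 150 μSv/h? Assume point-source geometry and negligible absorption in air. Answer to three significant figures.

Intensity scales as (d₁/d₂)², so d₂ = d₁·√(I₁/I₂).
I₁/I₂ = 478/150 = 3.187, so d₂ = 2.70 × √3.187 = 4.820 m.

4.82 m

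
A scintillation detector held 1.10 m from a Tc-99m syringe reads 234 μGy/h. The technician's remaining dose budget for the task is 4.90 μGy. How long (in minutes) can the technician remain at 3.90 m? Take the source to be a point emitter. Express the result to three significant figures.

Intensity scales as (d₁/d₂)², so rate at 3.90 m:
234 × (1.10/3.90)² = 234 × 0.07955 = 18.61 μGy/h.
Stay time = 4.90 μGy ÷ 18.61 μGy/h = 0.2633 h = 15.80 min.

15.8 min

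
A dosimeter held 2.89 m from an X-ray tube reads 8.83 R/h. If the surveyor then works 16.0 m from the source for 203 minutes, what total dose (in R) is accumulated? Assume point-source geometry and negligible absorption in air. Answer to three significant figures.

0.975 R

Using I₁d₁² = I₂d₂², rate at 16.0 m:
(2.89/16.0)² = 0.03263, so 8.83 × 0.03263 = 0.2881 R/h.
Dose = rate × time = 0.2881 R/h × 3.383 h = 0.9746 R.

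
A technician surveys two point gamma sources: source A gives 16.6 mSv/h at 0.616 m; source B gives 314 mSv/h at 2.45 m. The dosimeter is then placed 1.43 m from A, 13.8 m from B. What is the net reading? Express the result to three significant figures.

13.0 mSv/h

By superposition, sum each source's inverse-square contribution:
A: 16.6 × (0.616/1.43)² = 3.080 mSv/h
B: 314 × (2.45/13.8)² = 9.897 mSv/h
Total = 3.080 + 9.897 = 12.98 mSv/h.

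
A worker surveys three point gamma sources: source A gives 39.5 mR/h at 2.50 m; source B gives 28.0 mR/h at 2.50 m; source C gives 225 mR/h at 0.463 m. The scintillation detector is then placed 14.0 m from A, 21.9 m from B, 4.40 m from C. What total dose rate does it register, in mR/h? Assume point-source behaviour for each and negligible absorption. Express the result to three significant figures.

Each source contributes Iᵢ·(dᵢ/rᵢ)²; contributions add.
A: 39.5 × (2.50/14.0)² = 1.260 mR/h
B: 28.0 × (2.50/21.9)² = 0.3649 mR/h
C: 225 × (0.463/4.40)² = 2.491 mR/h
Total = 1.260 + 0.3649 + 2.491 = 4.116 mR/h.

4.12 mR/h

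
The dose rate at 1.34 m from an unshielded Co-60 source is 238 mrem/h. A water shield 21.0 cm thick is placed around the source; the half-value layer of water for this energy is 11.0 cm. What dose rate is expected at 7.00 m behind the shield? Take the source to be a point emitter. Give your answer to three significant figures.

2.32 mrem/h

Distance alone: (1.34/7.00)² = 0.03664, so 238 × 0.03664 = 8.720 mrem/h.
Shield: 21.0/11.0 = 1.909 half-value layers → attenuation 2^(−1.909) = 0.2663.
Combined: 8.720 × 0.2663 = 2.322 mrem/h.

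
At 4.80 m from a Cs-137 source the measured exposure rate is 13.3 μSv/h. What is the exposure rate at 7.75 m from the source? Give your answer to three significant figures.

By the inverse-square law, scaling from 4.80 m to 7.75 m:
(4.80/7.75)² = 0.3836, so 13.3 × 0.3836 = 5.102 μSv/h.

5.10 μSv/h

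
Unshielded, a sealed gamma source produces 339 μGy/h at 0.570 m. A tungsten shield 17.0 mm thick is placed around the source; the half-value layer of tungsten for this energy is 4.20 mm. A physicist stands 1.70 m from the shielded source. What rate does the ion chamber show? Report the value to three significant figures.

Distance alone: 339 × (0.570/1.70)² = 339 × 0.1124 = 38.10 μGy/h.
Shield: 17.0/4.20 = 4.048 half-value layers → attenuation 2^(−4.048) = 0.06045.
Combined: 38.10 × 0.06045 = 2.303 μGy/h.

2.30 μGy/h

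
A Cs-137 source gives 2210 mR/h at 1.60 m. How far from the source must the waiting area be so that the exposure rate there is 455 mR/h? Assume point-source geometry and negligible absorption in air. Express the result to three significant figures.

By the inverse-square law, d₂ = d₁·√(I₁/I₂).
I₁/I₂ = 2210/455 = 4.857, so d₂ = 1.60 × √4.857 = 3.526 m.

3.53 m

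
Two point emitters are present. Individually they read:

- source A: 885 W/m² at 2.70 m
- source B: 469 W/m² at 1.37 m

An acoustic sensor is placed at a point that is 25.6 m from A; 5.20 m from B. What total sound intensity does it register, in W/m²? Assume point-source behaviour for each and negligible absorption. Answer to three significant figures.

42.4 W/m²

Each source contributes Iᵢ·(dᵢ/rᵢ)²; contributions add.
A: 885 × (2.70/25.6)² = 9.844 W/m²
B: 469 × (1.37/5.20)² = 32.55 W/m²
Total = 9.844 + 32.55 = 42.39 W/m².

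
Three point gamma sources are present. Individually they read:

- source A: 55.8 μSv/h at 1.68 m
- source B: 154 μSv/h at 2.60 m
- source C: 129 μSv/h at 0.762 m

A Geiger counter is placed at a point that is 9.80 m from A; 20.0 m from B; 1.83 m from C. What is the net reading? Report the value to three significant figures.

Each source contributes Iᵢ·(dᵢ/rᵢ)²; contributions add.
A: 55.8 × (1.68/9.80)² = 1.640 μSv/h
B: 154 × (2.60/20.0)² = 2.603 μSv/h
C: 129 × (0.762/1.83)² = 22.37 μSv/h
Total = 1.640 + 2.603 + 22.37 = 26.61 μSv/h.

26.6 μSv/h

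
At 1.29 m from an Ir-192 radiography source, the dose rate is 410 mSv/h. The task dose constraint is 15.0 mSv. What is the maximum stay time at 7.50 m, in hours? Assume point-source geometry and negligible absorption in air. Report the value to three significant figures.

By the inverse-square law, rate at 7.50 m:
410 × (1.29/7.50)² = 410 × 0.02958 = 12.13 mSv/h.
Stay time = 15.0 mSv ÷ 12.13 mSv/h = 1.237 h.

1.24 h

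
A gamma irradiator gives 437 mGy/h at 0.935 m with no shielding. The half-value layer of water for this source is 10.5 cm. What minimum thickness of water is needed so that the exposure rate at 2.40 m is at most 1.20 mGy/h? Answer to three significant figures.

At 2.40 m, distance alone gives 437 × (0.935/2.40)² = 437 × 0.1518 = 66.34 mGy/h.
Further attenuation needed: 66.34/1.20 = 55.28.
n = log₂(55.28) = 5.789 half-value layers.
Thickness = 5.789 × 10.5 cm = 60.78 cm.

60.8 cm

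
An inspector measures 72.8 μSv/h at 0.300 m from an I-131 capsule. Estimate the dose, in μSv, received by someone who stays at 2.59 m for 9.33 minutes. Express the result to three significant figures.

Since intensity falls as 1/r², rate at 2.59 m:
72.8 × (0.300/2.59)² = 72.8 × 0.01342 = 0.9770 μSv/h.
Dose = rate × time = 0.9770 μSv/h × 0.1555 h = 0.1519 μSv.

0.152 μSv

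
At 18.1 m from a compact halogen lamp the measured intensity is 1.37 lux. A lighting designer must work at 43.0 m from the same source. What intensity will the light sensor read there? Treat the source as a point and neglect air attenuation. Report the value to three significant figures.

Since intensity falls as 1/r², scaling from 18.1 m to 43.0 m:
(18.1/43.0)² = 0.1772, so 1.37 × 0.1772 = 0.2428 lux.

0.243 lux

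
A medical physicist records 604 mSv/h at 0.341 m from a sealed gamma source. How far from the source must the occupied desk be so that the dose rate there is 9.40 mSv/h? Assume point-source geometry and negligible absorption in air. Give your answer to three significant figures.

Since intensity falls as 1/r², d₂ = d₁·√(I₁/I₂).
I₁/I₂ = 604/9.40 = 64.26, so d₂ = 0.341 × √64.26 = 2.734 m.

2.73 m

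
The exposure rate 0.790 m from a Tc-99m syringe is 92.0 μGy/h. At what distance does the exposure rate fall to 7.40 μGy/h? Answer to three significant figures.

2.79 m

By the inverse-square law, d₂ = d₁·√(I₁/I₂).
I₁/I₂ = 92.0/7.40 = 12.43, so d₂ = 0.790 × √12.43 = 2.785 m.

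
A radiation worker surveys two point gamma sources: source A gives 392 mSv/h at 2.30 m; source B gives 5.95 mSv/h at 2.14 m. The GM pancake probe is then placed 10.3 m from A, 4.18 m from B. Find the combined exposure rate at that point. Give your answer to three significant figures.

21.1 mSv/h

Each source contributes Iᵢ·(dᵢ/rᵢ)²; contributions add.
A: 392 × (2.30/10.3)² = 19.55 mSv/h
B: 5.95 × (2.14/4.18)² = 1.560 mSv/h
Total = 19.55 + 1.560 = 21.11 mSv/h.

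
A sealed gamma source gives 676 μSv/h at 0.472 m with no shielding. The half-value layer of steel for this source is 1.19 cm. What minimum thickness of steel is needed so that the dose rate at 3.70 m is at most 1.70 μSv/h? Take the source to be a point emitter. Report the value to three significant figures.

3.21 cm

At 3.70 m, distance alone gives 676 × (0.472/3.70)² = 676 × 0.01627 = 11.00 μSv/h.
Further attenuation needed: 11.00/1.70 = 6.471.
n = log₂(6.471) = 2.694 half-value layers.
Thickness = 2.694 × 1.19 cm = 3.206 cm.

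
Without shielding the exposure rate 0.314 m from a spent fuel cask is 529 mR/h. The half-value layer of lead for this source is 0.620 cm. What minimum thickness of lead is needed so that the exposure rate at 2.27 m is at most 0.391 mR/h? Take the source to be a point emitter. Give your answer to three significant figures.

At 2.27 m, distance alone gives (0.314/2.27)² = 0.01913, so 529 × 0.01913 = 10.12 mR/h.
Further attenuation needed: 10.12/0.391 = 25.88.
n = log₂(25.88) = 4.694 half-value layers.
Thickness = 4.694 × 0.620 cm = 2.910 cm.

2.91 cm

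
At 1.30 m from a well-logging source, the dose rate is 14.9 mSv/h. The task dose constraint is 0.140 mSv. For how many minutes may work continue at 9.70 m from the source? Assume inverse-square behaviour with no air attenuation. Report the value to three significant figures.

31.4 min

Intensity scales as (d₁/d₂)², so rate at 9.70 m:
(1.30/9.70)² = 0.01796, so 14.9 × 0.01796 = 0.2676 mSv/h.
Stay time = 0.140 mSv ÷ 0.2676 mSv/h = 0.5232 h = 31.39 min.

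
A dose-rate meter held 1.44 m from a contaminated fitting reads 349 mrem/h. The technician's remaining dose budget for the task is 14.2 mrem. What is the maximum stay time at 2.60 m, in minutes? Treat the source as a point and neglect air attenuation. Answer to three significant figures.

By the inverse-square law, rate at 2.60 m:
349 × (1.44/2.60)² = 349 × 0.3067 = 107.0 mrem/h.
Stay time = 14.2 mrem ÷ 107.0 mrem/h = 0.1327 h = 7.962 min.

7.96 min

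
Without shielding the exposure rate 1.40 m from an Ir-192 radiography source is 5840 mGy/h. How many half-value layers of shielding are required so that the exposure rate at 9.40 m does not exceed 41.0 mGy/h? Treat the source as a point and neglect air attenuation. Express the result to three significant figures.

At 9.40 m, distance alone gives (1.40/9.40)² = 0.02218, so 5840 × 0.02218 = 129.5 mGy/h.
Further attenuation needed: 129.5/41.0 = 3.159.
n = log₂(3.159) = 1.659 half-value layers.

1.66 half-value layers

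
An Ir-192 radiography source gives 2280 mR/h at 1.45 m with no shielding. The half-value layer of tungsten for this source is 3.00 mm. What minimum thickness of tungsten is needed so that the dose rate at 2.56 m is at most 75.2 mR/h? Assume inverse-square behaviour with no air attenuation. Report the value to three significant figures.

9.85 mm

At 2.56 m, distance alone gives (1.45/2.56)² = 0.3208, so 2280 × 0.3208 = 731.4 mR/h.
Further attenuation needed: 731.4/75.2 = 9.726.
n = log₂(9.726) = 3.282 half-value layers.
Thickness = 3.282 × 3.00 mm = 9.846 mm.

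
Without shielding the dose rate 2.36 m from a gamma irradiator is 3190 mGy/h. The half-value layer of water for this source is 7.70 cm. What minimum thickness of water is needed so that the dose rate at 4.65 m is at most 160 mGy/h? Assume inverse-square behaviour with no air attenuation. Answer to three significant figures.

18.2 cm

At 4.65 m, distance alone gives (2.36/4.65)² = 0.2576, so 3190 × 0.2576 = 821.7 mGy/h.
Further attenuation needed: 821.7/160 = 5.136.
n = log₂(5.136) = 2.361 half-value layers.
Thickness = 2.361 × 7.70 cm = 18.18 cm.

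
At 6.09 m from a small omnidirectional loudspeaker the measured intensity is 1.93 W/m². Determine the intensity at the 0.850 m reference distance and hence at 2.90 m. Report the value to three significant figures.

99.1 W/m²; 8.51 W/m²

Applying the 1/r² law,
At 0.850 m: (6.09/0.850)² = 51.33, so 1.93 × 51.33 = 99.07 W/m²
At 2.90 m: 99.07 × (0.850/2.90)² = 99.07 × 0.08591 = 8.511 W/m².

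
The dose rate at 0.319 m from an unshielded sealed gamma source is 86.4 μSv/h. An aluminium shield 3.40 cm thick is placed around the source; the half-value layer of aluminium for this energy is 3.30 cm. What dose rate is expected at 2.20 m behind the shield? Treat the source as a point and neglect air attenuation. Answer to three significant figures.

Distance alone: 86.4 × (0.319/2.20)² = 86.4 × 0.02102 = 1.816 μSv/h.
Shield: 3.40/3.30 = 1.030 half-value layers → attenuation 2^(−1.030) = 0.4897.
Combined: 1.816 × 0.4897 = 0.8893 μSv/h.

0.889 μSv/h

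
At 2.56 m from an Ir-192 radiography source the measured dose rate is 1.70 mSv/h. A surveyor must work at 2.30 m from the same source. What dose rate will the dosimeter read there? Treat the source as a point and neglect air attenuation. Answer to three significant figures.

2.11 mSv/h

By the inverse-square law, scaling from 2.56 m to 2.30 m:
(2.56/2.30)² = 1.239, so 1.70 × 1.239 = 2.106 mSv/h.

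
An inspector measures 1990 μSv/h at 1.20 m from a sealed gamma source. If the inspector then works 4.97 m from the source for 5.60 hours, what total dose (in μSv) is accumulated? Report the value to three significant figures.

650 μSv

Applying the 1/r² law, rate at 4.97 m:
1990 × (1.20/4.97)² = 1990 × 0.05830 = 116.0 μSv/h.
Dose = rate × time = 116.0 μSv/h × 5.600 h = 649.6 μSv.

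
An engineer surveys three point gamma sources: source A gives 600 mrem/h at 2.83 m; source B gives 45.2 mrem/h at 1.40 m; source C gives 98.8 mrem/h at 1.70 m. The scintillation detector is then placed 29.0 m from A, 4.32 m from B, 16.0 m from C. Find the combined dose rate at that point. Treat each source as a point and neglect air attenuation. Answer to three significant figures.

By superposition, sum each source's inverse-square contribution:
A: 600 × (2.83/29.0)² = 5.714 mrem/h
B: 45.2 × (1.40/4.32)² = 4.747 mrem/h
C: 98.8 × (1.70/16.0)² = 1.115 mrem/h
Total = 5.714 + 4.747 + 1.115 = 11.58 mrem/h.

11.6 mrem/h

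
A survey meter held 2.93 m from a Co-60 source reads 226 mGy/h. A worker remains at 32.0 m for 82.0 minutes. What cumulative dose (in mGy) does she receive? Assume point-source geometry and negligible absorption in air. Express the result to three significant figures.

2.59 mGy

Since intensity falls as 1/r², rate at 32.0 m:
226 × (2.93/32.0)² = 226 × 0.008384 = 1.895 mGy/h.
Dose = rate × time = 1.895 mGy/h × 1.367 h = 2.590 mGy.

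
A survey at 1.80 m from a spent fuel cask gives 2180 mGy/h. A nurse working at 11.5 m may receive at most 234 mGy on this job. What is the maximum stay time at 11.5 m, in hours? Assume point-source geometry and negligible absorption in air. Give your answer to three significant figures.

Applying the 1/r² law, rate at 11.5 m:
(1.80/11.5)² = 0.02450, so 2180 × 0.02450 = 53.41 mGy/h.
Stay time = 234 mGy ÷ 53.41 mGy/h = 4.381 h.

4.38 h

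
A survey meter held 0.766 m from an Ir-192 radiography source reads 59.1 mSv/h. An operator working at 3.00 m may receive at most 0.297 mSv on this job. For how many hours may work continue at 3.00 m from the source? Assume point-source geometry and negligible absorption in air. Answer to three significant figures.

0.0771 h

By the inverse-square law, rate at 3.00 m:
(0.766/3.00)² = 0.06520, so 59.1 × 0.06520 = 3.853 mSv/h.
Stay time = 0.297 mSv ÷ 3.853 mSv/h = 0.07708 h.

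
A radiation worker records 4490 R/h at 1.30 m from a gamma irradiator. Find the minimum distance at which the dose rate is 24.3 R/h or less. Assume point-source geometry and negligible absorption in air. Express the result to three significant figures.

17.7 m

Using I₁d₁² = I₂d₂², d₂ = d₁·√(I₁/I₂).
I₁/I₂ = 4490/24.3 = 184.8, so d₂ = 1.30 × √184.8 = 17.67 m.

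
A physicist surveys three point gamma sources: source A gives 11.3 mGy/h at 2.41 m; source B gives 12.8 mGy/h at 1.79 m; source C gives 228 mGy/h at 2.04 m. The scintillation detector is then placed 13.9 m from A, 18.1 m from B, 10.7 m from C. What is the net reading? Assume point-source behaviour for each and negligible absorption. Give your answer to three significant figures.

8.75 mGy/h

By superposition, sum each source's inverse-square contribution:
A: 11.3 × (2.41/13.9)² = 0.3397 mGy/h
B: 12.8 × (1.79/18.1)² = 0.1252 mGy/h
C: 228 × (2.04/10.7)² = 8.288 mGy/h
Total = 0.3397 + 0.1252 + 8.288 = 8.753 mGy/h.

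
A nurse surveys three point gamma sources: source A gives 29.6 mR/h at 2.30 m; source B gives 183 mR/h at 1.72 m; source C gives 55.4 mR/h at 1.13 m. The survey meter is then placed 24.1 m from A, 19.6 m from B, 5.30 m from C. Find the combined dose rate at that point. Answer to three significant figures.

Each source contributes Iᵢ·(dᵢ/rᵢ)²; contributions add.
A: 29.6 × (2.30/24.1)² = 0.2696 mR/h
B: 183 × (1.72/19.6)² = 1.409 mR/h
C: 55.4 × (1.13/5.30)² = 2.518 mR/h
Total = 0.2696 + 1.409 + 2.518 = 4.197 mR/h.

4.20 mR/h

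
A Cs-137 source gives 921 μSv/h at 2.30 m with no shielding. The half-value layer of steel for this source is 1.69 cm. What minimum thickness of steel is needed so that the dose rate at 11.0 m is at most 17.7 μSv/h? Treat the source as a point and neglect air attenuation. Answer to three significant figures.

2.00 cm

At 11.0 m, distance alone gives 921 × (2.30/11.0)² = 921 × 0.04372 = 40.27 μSv/h.
Further attenuation needed: 40.27/17.7 = 2.275.
n = log₂(2.275) = 1.186 half-value layers.
Thickness = 1.186 × 1.69 cm = 2.004 cm.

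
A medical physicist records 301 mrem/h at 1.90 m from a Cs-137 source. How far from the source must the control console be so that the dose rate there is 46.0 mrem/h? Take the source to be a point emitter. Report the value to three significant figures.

Intensity scales as (d₁/d₂)², so d₂ = d₁·√(I₁/I₂).
I₁/I₂ = 301/46.0 = 6.543, so d₂ = 1.90 × √6.543 = 4.860 m.

4.86 m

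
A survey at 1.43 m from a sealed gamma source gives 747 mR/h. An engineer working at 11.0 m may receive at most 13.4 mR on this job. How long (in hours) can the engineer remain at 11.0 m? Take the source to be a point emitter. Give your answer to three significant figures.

By the inverse-square law, rate at 11.0 m:
747 × (1.43/11.0)² = 747 × 0.01690 = 12.62 mR/h.
Stay time = 13.4 mR ÷ 12.62 mR/h = 1.062 h.

1.06 h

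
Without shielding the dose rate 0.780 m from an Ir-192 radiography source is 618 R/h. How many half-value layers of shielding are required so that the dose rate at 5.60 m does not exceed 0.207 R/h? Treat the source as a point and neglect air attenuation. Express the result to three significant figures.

At 5.60 m, distance alone gives 618 × (0.780/5.60)² = 618 × 0.01940 = 11.99 R/h.
Further attenuation needed: 11.99/0.207 = 57.92.
n = log₂(57.92) = 5.856 half-value layers.

5.86 half-value layers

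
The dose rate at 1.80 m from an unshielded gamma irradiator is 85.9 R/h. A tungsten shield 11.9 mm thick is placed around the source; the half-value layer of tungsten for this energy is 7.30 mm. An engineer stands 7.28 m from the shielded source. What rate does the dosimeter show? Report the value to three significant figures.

Distance alone: 85.9 × (1.80/7.28)² = 85.9 × 0.06113 = 5.251 R/h.
Shield: 11.9/7.30 = 1.630 half-value layers → attenuation 2^(−1.630) = 0.3231.
Combined: 5.251 × 0.3231 = 1.697 R/h.

1.70 R/h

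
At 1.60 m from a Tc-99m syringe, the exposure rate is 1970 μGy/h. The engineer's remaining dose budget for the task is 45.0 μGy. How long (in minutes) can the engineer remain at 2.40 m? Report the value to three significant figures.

3.08 min

By the inverse-square law, rate at 2.40 m:
(1.60/2.40)² = 0.4444, so 1970 × 0.4444 = 875.5 μGy/h.
Stay time = 45.0 μGy ÷ 875.5 μGy/h = 0.05140 h = 3.084 min.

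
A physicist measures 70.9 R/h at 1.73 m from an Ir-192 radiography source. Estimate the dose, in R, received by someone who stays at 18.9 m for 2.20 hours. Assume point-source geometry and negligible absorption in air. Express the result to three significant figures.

By the inverse-square law, rate at 18.9 m:
70.9 × (1.73/18.9)² = 70.9 × 0.008379 = 0.5941 R/h.
Dose = rate × time = 0.5941 R/h × 2.200 h = 1.307 R.

1.31 R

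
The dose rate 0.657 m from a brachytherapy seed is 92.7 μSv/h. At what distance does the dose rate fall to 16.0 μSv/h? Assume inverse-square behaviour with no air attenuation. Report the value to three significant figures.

Using I₁d₁² = I₂d₂², d₂ = d₁·√(I₁/I₂).
I₁/I₂ = 92.7/16.0 = 5.794, so d₂ = 0.657 × √5.794 = 1.581 m.

1.58 m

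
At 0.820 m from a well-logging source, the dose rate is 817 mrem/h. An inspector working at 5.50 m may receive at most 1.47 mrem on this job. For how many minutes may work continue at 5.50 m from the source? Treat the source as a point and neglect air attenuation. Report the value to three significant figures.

Intensity scales as (d₁/d₂)², so rate at 5.50 m:
817 × (0.820/5.50)² = 817 × 0.02223 = 18.16 mrem/h.
Stay time = 1.47 mrem ÷ 18.16 mrem/h = 0.08095 h = 4.857 min.

4.86 min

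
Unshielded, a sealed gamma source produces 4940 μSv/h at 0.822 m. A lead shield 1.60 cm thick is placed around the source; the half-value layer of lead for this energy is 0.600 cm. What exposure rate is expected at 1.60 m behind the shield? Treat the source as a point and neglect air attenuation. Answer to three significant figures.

205 μSv/h

Distance alone: (0.822/1.60)² = 0.2639, so 4940 × 0.2639 = 1304 μSv/h.
Shield: 1.60/0.600 = 2.667 half-value layers → attenuation 2^(−2.667) = 0.1575.
Combined: 1304 × 0.1575 = 205.4 μSv/h.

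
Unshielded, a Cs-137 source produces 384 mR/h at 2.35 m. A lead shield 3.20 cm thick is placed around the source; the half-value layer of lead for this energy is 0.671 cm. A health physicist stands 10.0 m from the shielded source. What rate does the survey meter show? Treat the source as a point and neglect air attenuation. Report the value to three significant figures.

0.778 mR/h

Distance alone: 384 × (2.35/10.0)² = 384 × 0.05523 = 21.21 mR/h.
Shield: 3.20/0.671 = 4.769 half-value layers → attenuation 2^(−4.769) = 0.03668.
Combined: 21.21 × 0.03668 = 0.7780 mR/h.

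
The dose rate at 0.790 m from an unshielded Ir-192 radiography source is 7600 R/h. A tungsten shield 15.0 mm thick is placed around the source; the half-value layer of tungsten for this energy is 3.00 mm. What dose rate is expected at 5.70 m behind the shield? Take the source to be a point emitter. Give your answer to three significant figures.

Distance alone: 7600 × (0.790/5.70)² = 7600 × 0.01921 = 146.0 R/h.
Shield: 15.0/3.00 = 5.000 half-value layers → attenuation 2^(−5.000) = 0.03125.
Combined: 146.0 × 0.03125 = 4.562 R/h.

4.56 R/h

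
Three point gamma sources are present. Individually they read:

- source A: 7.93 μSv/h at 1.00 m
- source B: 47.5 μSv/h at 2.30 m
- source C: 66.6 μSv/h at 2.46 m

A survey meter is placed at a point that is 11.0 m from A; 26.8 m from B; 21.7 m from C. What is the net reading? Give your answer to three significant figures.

Each source contributes Iᵢ·(dᵢ/rᵢ)²; contributions add.
A: 7.93 × (1.00/11.0)² = 0.06554 μSv/h
B: 47.5 × (2.30/26.8)² = 0.3498 μSv/h
C: 66.6 × (2.46/21.7)² = 0.8559 μSv/h
Total = 0.06554 + 0.3498 + 0.8559 = 1.271 μSv/h.

1.27 μSv/h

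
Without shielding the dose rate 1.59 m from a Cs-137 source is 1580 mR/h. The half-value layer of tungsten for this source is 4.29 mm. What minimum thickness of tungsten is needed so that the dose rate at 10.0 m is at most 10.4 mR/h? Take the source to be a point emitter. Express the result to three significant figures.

At 10.0 m, distance alone gives (1.59/10.0)² = 0.02528, so 1580 × 0.02528 = 39.94 mR/h.
Further attenuation needed: 39.94/10.4 = 3.840.
n = log₂(3.840) = 1.941 half-value layers.
Thickness = 1.941 × 4.29 mm = 8.327 mm.

8.33 mm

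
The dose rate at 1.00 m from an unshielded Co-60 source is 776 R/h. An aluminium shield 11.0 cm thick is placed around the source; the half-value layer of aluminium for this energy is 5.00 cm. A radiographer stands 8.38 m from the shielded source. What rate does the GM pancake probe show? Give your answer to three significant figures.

Distance alone: 776 × (1.00/8.38)² = 776 × 0.01424 = 11.05 R/h.
Shield: 11.0/5.00 = 2.200 half-value layers → attenuation 2^(−2.200) = 0.2176.
Combined: 11.05 × 0.2176 = 2.404 R/h.

2.40 R/h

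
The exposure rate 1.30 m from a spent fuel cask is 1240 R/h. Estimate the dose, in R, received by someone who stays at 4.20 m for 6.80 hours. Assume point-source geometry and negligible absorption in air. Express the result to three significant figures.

808 R

Using I₁d₁² = I₂d₂², rate at 4.20 m:
(1.30/4.20)² = 0.09580, so 1240 × 0.09580 = 118.8 R/h.
Dose = rate × time = 118.8 R/h × 6.800 h = 807.8 R.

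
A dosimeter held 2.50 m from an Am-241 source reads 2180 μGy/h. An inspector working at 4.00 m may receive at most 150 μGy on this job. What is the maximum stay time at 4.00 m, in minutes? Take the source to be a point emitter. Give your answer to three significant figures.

Intensity scales as (d₁/d₂)², so rate at 4.00 m:
2180 × (2.50/4.00)² = 2180 × 0.3906 = 851.5 μGy/h.
Stay time = 150 μGy ÷ 851.5 μGy/h = 0.1762 h = 10.57 min.

10.6 min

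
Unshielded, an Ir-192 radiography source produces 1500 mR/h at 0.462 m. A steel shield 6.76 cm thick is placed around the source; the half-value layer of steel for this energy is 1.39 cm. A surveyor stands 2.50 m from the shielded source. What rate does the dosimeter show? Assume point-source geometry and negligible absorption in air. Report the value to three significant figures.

Distance alone: (0.462/2.50)² = 0.03415, so 1500 × 0.03415 = 51.23 mR/h.
Shield: 6.76/1.39 = 4.863 half-value layers → attenuation 2^(−4.863) = 0.03436.
Combined: 51.23 × 0.03436 = 1.760 mR/h.

1.76 mR/h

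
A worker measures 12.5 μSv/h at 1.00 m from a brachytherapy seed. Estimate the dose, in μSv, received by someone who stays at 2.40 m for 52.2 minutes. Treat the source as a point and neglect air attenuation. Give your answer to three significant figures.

1.89 μSv

Since intensity falls as 1/r², rate at 2.40 m:
(1.00/2.40)² = 0.1736, so 12.5 × 0.1736 = 2.170 μSv/h.
Dose = rate × time = 2.170 μSv/h × 0.8700 h = 1.888 μSv.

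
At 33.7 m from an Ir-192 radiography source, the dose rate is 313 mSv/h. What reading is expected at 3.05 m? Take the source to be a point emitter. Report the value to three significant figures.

38200 mSv/h

Intensity scales as (d₁/d₂)², so the rate at 3.05 m is
313 × (33.7/3.05)² = 313 × 122.1 = 38220 mSv/h.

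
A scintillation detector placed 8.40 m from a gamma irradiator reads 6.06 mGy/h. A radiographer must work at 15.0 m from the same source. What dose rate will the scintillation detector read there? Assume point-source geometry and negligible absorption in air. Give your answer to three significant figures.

1.90 mGy/h

By the inverse-square law, scaling from 8.40 m to 15.0 m:
6.06 × (8.40/15.0)² = 6.06 × 0.3136 = 1.900 mGy/h.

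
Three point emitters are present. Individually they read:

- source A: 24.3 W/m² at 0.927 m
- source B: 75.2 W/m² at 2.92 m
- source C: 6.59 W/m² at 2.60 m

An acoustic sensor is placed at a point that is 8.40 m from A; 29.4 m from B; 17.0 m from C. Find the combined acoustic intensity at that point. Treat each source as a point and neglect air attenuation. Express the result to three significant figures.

1.19 W/m²

By superposition, sum each source's inverse-square contribution:
A: 24.3 × (0.927/8.40)² = 0.2959 W/m²
B: 75.2 × (2.92/29.4)² = 0.7418 W/m²
C: 6.59 × (2.60/17.0)² = 0.1541 W/m²
Total = 0.2959 + 0.7418 + 0.1541 = 1.192 W/m².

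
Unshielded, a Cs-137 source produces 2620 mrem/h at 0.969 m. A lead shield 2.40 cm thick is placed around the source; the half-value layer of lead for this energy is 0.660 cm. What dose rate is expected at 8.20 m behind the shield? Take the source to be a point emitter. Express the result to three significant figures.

2.94 mrem/h

Distance alone: (0.969/8.20)² = 0.01396, so 2620 × 0.01396 = 36.58 mrem/h.
Shield: 2.40/0.660 = 3.636 half-value layers → attenuation 2^(−3.636) = 0.08044.
Combined: 36.58 × 0.08044 = 2.942 mrem/h.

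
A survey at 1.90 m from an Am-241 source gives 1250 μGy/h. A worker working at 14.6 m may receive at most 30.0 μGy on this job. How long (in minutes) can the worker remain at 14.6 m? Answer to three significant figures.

85.0 min

Since intensity falls as 1/r², rate at 14.6 m:
1250 × (1.90/14.6)² = 1250 × 0.01694 = 21.18 μGy/h.
Stay time = 30.0 μGy ÷ 21.18 μGy/h = 1.416 h = 84.96 min.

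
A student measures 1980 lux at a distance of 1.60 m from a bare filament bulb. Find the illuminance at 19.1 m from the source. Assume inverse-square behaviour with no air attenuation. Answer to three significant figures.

13.9 lux

Intensity scales as (d₁/d₂)², so the rate at 19.1 m is
1980 × (1.60/19.1)² = 1980 × 0.007017 = 13.89 lux.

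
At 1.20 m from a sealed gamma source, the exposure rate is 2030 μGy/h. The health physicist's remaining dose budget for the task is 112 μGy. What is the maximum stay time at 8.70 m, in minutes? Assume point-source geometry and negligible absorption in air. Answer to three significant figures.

174 min

Since intensity falls as 1/r², rate at 8.70 m:
2030 × (1.20/8.70)² = 2030 × 0.01902 = 38.61 μGy/h.
Stay time = 112 μGy ÷ 38.61 μGy/h = 2.901 h = 174.1 min.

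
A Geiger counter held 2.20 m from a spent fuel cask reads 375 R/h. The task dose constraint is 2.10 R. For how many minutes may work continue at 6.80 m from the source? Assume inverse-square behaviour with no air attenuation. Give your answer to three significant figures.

3.21 min

Intensity scales as (d₁/d₂)², so rate at 6.80 m:
375 × (2.20/6.80)² = 375 × 0.1047 = 39.26 R/h.
Stay time = 2.10 R ÷ 39.26 R/h = 0.05349 h = 3.209 min.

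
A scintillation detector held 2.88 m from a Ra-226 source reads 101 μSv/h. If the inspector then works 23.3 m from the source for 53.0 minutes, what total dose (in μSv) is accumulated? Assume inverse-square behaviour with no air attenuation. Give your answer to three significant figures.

Intensity scales as (d₁/d₂)², so rate at 23.3 m:
101 × (2.88/23.3)² = 101 × 0.01528 = 1.543 μSv/h.
Dose = rate × time = 1.543 μSv/h × 0.8833 h = 1.363 μSv.

1.36 μSv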